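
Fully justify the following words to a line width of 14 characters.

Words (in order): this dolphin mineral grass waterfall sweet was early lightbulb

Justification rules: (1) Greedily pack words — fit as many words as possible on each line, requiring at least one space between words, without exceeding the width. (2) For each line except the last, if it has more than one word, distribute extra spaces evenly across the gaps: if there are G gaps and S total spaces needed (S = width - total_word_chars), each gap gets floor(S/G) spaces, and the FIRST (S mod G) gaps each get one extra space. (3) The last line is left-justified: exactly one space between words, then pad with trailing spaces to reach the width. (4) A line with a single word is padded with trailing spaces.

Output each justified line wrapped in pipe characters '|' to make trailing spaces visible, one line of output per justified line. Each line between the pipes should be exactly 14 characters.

Answer: |this   dolphin|
|mineral  grass|
|waterfall     |
|sweet      was|
|early         |
|lightbulb     |

Derivation:
Line 1: ['this', 'dolphin'] (min_width=12, slack=2)
Line 2: ['mineral', 'grass'] (min_width=13, slack=1)
Line 3: ['waterfall'] (min_width=9, slack=5)
Line 4: ['sweet', 'was'] (min_width=9, slack=5)
Line 5: ['early'] (min_width=5, slack=9)
Line 6: ['lightbulb'] (min_width=9, slack=5)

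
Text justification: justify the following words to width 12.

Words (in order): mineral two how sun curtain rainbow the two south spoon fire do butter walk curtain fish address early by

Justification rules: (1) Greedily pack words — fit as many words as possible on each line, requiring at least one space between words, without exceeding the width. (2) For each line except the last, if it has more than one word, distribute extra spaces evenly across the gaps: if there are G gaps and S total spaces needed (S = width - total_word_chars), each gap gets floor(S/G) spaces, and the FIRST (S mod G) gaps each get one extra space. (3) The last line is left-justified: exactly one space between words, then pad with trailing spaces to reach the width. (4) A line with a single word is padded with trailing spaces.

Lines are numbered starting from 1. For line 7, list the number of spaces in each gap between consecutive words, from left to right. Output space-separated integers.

Answer: 4

Derivation:
Line 1: ['mineral', 'two'] (min_width=11, slack=1)
Line 2: ['how', 'sun'] (min_width=7, slack=5)
Line 3: ['curtain'] (min_width=7, slack=5)
Line 4: ['rainbow', 'the'] (min_width=11, slack=1)
Line 5: ['two', 'south'] (min_width=9, slack=3)
Line 6: ['spoon', 'fire'] (min_width=10, slack=2)
Line 7: ['do', 'butter'] (min_width=9, slack=3)
Line 8: ['walk', 'curtain'] (min_width=12, slack=0)
Line 9: ['fish', 'address'] (min_width=12, slack=0)
Line 10: ['early', 'by'] (min_width=8, slack=4)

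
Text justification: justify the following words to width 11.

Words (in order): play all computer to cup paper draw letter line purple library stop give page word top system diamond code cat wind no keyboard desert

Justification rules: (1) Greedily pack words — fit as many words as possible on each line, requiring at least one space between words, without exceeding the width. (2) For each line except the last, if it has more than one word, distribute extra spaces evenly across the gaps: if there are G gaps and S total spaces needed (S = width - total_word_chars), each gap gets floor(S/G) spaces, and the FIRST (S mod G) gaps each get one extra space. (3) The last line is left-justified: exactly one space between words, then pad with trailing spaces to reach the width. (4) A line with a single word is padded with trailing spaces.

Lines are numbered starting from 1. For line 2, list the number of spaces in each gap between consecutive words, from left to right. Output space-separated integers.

Line 1: ['play', 'all'] (min_width=8, slack=3)
Line 2: ['computer', 'to'] (min_width=11, slack=0)
Line 3: ['cup', 'paper'] (min_width=9, slack=2)
Line 4: ['draw', 'letter'] (min_width=11, slack=0)
Line 5: ['line', 'purple'] (min_width=11, slack=0)
Line 6: ['library'] (min_width=7, slack=4)
Line 7: ['stop', 'give'] (min_width=9, slack=2)
Line 8: ['page', 'word'] (min_width=9, slack=2)
Line 9: ['top', 'system'] (min_width=10, slack=1)
Line 10: ['diamond'] (min_width=7, slack=4)
Line 11: ['code', 'cat'] (min_width=8, slack=3)
Line 12: ['wind', 'no'] (min_width=7, slack=4)
Line 13: ['keyboard'] (min_width=8, slack=3)
Line 14: ['desert'] (min_width=6, slack=5)

Answer: 1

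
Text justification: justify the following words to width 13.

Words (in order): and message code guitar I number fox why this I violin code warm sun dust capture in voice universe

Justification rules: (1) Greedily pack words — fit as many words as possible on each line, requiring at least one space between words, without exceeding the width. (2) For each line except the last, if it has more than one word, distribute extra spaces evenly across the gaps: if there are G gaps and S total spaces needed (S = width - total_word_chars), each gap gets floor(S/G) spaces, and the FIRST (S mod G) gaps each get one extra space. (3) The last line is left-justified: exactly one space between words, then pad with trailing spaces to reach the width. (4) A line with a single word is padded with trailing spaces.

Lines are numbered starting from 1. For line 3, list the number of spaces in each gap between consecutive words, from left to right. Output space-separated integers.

Line 1: ['and', 'message'] (min_width=11, slack=2)
Line 2: ['code', 'guitar', 'I'] (min_width=13, slack=0)
Line 3: ['number', 'fox'] (min_width=10, slack=3)
Line 4: ['why', 'this', 'I'] (min_width=10, slack=3)
Line 5: ['violin', 'code'] (min_width=11, slack=2)
Line 6: ['warm', 'sun', 'dust'] (min_width=13, slack=0)
Line 7: ['capture', 'in'] (min_width=10, slack=3)
Line 8: ['voice'] (min_width=5, slack=8)
Line 9: ['universe'] (min_width=8, slack=5)

Answer: 4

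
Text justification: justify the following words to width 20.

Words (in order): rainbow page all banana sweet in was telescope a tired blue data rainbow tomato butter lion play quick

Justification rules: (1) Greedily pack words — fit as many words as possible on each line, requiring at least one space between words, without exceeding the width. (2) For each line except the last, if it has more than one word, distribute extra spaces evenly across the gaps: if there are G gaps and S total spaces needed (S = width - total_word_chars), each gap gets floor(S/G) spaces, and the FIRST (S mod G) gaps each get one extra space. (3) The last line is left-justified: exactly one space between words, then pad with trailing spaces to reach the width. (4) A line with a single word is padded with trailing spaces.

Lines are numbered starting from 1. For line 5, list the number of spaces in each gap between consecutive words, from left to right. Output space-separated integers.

Line 1: ['rainbow', 'page', 'all'] (min_width=16, slack=4)
Line 2: ['banana', 'sweet', 'in', 'was'] (min_width=19, slack=1)
Line 3: ['telescope', 'a', 'tired'] (min_width=17, slack=3)
Line 4: ['blue', 'data', 'rainbow'] (min_width=17, slack=3)
Line 5: ['tomato', 'butter', 'lion'] (min_width=18, slack=2)
Line 6: ['play', 'quick'] (min_width=10, slack=10)

Answer: 2 2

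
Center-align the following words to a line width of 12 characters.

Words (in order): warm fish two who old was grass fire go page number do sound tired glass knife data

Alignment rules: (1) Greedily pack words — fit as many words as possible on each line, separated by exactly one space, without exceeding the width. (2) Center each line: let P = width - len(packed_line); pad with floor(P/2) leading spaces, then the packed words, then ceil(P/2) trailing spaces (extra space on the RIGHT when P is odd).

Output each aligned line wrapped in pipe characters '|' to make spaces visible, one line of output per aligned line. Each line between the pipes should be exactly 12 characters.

Answer: | warm fish  |
|two who old |
| was grass  |
|fire go page|
| number do  |
|sound tired |
|glass knife |
|    data    |

Derivation:
Line 1: ['warm', 'fish'] (min_width=9, slack=3)
Line 2: ['two', 'who', 'old'] (min_width=11, slack=1)
Line 3: ['was', 'grass'] (min_width=9, slack=3)
Line 4: ['fire', 'go', 'page'] (min_width=12, slack=0)
Line 5: ['number', 'do'] (min_width=9, slack=3)
Line 6: ['sound', 'tired'] (min_width=11, slack=1)
Line 7: ['glass', 'knife'] (min_width=11, slack=1)
Line 8: ['data'] (min_width=4, slack=8)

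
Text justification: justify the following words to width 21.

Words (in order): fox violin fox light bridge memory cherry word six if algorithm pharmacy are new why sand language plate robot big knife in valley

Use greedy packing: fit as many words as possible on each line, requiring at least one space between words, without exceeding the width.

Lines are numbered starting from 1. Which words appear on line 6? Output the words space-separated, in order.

Line 1: ['fox', 'violin', 'fox', 'light'] (min_width=20, slack=1)
Line 2: ['bridge', 'memory', 'cherry'] (min_width=20, slack=1)
Line 3: ['word', 'six', 'if', 'algorithm'] (min_width=21, slack=0)
Line 4: ['pharmacy', 'are', 'new', 'why'] (min_width=20, slack=1)
Line 5: ['sand', 'language', 'plate'] (min_width=19, slack=2)
Line 6: ['robot', 'big', 'knife', 'in'] (min_width=18, slack=3)
Line 7: ['valley'] (min_width=6, slack=15)

Answer: robot big knife in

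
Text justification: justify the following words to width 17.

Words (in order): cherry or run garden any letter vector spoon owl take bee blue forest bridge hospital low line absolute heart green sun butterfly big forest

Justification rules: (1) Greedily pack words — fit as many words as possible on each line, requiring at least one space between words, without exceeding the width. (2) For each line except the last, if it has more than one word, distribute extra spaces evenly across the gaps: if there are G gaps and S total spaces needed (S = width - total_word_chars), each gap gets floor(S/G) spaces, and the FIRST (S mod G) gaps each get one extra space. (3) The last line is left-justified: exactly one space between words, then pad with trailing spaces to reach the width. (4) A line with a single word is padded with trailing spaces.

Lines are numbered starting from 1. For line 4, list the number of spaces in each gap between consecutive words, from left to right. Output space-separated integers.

Answer: 3 3

Derivation:
Line 1: ['cherry', 'or', 'run'] (min_width=13, slack=4)
Line 2: ['garden', 'any', 'letter'] (min_width=17, slack=0)
Line 3: ['vector', 'spoon', 'owl'] (min_width=16, slack=1)
Line 4: ['take', 'bee', 'blue'] (min_width=13, slack=4)
Line 5: ['forest', 'bridge'] (min_width=13, slack=4)
Line 6: ['hospital', 'low', 'line'] (min_width=17, slack=0)
Line 7: ['absolute', 'heart'] (min_width=14, slack=3)
Line 8: ['green', 'sun'] (min_width=9, slack=8)
Line 9: ['butterfly', 'big'] (min_width=13, slack=4)
Line 10: ['forest'] (min_width=6, slack=11)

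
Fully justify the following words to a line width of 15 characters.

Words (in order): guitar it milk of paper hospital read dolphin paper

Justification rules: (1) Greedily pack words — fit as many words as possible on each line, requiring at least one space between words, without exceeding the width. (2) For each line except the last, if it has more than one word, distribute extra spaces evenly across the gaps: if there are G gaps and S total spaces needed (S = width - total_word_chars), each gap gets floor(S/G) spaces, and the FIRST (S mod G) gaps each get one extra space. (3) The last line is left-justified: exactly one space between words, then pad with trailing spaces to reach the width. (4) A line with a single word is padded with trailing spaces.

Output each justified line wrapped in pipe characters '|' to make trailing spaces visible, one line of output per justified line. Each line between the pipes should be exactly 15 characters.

Answer: |guitar  it milk|
|of        paper|
|hospital   read|
|dolphin paper  |

Derivation:
Line 1: ['guitar', 'it', 'milk'] (min_width=14, slack=1)
Line 2: ['of', 'paper'] (min_width=8, slack=7)
Line 3: ['hospital', 'read'] (min_width=13, slack=2)
Line 4: ['dolphin', 'paper'] (min_width=13, slack=2)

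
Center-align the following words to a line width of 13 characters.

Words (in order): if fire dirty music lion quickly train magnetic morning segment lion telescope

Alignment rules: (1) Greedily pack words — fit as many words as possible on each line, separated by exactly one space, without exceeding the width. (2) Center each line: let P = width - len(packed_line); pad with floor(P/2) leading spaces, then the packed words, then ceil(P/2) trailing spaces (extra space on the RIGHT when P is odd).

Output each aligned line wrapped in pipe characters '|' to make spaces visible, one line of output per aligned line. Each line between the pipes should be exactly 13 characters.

Answer: |if fire dirty|
| music lion  |
|quickly train|
|  magnetic   |
|   morning   |
|segment lion |
|  telescope  |

Derivation:
Line 1: ['if', 'fire', 'dirty'] (min_width=13, slack=0)
Line 2: ['music', 'lion'] (min_width=10, slack=3)
Line 3: ['quickly', 'train'] (min_width=13, slack=0)
Line 4: ['magnetic'] (min_width=8, slack=5)
Line 5: ['morning'] (min_width=7, slack=6)
Line 6: ['segment', 'lion'] (min_width=12, slack=1)
Line 7: ['telescope'] (min_width=9, slack=4)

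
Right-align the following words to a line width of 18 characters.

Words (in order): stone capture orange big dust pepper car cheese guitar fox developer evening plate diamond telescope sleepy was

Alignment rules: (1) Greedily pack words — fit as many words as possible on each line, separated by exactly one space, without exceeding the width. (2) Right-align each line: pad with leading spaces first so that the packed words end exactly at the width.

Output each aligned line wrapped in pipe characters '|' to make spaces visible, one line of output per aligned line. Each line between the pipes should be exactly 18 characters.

Line 1: ['stone', 'capture'] (min_width=13, slack=5)
Line 2: ['orange', 'big', 'dust'] (min_width=15, slack=3)
Line 3: ['pepper', 'car', 'cheese'] (min_width=17, slack=1)
Line 4: ['guitar', 'fox'] (min_width=10, slack=8)
Line 5: ['developer', 'evening'] (min_width=17, slack=1)
Line 6: ['plate', 'diamond'] (min_width=13, slack=5)
Line 7: ['telescope', 'sleepy'] (min_width=16, slack=2)
Line 8: ['was'] (min_width=3, slack=15)

Answer: |     stone capture|
|   orange big dust|
| pepper car cheese|
|        guitar fox|
| developer evening|
|     plate diamond|
|  telescope sleepy|
|               was|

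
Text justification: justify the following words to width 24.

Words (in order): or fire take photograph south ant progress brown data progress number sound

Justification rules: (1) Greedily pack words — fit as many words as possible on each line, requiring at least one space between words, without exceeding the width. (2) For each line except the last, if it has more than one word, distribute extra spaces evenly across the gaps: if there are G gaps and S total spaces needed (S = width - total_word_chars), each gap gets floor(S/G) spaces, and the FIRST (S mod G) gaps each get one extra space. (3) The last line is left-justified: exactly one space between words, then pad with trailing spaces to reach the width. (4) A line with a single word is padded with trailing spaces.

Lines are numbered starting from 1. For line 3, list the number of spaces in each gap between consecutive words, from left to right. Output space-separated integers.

Answer: 3 3

Derivation:
Line 1: ['or', 'fire', 'take', 'photograph'] (min_width=23, slack=1)
Line 2: ['south', 'ant', 'progress', 'brown'] (min_width=24, slack=0)
Line 3: ['data', 'progress', 'number'] (min_width=20, slack=4)
Line 4: ['sound'] (min_width=5, slack=19)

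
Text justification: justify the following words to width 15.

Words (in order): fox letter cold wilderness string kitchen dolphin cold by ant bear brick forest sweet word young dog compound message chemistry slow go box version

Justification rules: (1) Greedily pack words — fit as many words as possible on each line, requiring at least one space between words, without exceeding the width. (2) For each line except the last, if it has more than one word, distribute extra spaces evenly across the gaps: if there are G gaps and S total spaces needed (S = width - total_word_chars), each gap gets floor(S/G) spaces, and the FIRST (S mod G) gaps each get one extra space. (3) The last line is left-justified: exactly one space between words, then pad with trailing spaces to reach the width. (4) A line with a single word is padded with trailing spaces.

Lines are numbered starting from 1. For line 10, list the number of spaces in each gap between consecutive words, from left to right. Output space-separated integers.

Answer: 2

Derivation:
Line 1: ['fox', 'letter', 'cold'] (min_width=15, slack=0)
Line 2: ['wilderness'] (min_width=10, slack=5)
Line 3: ['string', 'kitchen'] (min_width=14, slack=1)
Line 4: ['dolphin', 'cold', 'by'] (min_width=15, slack=0)
Line 5: ['ant', 'bear', 'brick'] (min_width=14, slack=1)
Line 6: ['forest', 'sweet'] (min_width=12, slack=3)
Line 7: ['word', 'young', 'dog'] (min_width=14, slack=1)
Line 8: ['compound'] (min_width=8, slack=7)
Line 9: ['message'] (min_width=7, slack=8)
Line 10: ['chemistry', 'slow'] (min_width=14, slack=1)
Line 11: ['go', 'box', 'version'] (min_width=14, slack=1)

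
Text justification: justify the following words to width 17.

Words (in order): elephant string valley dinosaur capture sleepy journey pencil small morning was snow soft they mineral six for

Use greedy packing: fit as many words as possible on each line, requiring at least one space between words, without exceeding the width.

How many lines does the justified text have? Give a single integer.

Line 1: ['elephant', 'string'] (min_width=15, slack=2)
Line 2: ['valley', 'dinosaur'] (min_width=15, slack=2)
Line 3: ['capture', 'sleepy'] (min_width=14, slack=3)
Line 4: ['journey', 'pencil'] (min_width=14, slack=3)
Line 5: ['small', 'morning', 'was'] (min_width=17, slack=0)
Line 6: ['snow', 'soft', 'they'] (min_width=14, slack=3)
Line 7: ['mineral', 'six', 'for'] (min_width=15, slack=2)
Total lines: 7

Answer: 7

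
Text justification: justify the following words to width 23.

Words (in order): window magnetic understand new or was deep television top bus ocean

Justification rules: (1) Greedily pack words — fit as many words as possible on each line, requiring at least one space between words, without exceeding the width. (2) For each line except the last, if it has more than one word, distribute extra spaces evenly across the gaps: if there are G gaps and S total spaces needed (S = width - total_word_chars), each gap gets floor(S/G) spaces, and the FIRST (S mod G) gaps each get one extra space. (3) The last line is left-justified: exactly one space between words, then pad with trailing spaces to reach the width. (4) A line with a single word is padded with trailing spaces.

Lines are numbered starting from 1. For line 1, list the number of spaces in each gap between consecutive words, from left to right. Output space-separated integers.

Answer: 9

Derivation:
Line 1: ['window', 'magnetic'] (min_width=15, slack=8)
Line 2: ['understand', 'new', 'or', 'was'] (min_width=21, slack=2)
Line 3: ['deep', 'television', 'top', 'bus'] (min_width=23, slack=0)
Line 4: ['ocean'] (min_width=5, slack=18)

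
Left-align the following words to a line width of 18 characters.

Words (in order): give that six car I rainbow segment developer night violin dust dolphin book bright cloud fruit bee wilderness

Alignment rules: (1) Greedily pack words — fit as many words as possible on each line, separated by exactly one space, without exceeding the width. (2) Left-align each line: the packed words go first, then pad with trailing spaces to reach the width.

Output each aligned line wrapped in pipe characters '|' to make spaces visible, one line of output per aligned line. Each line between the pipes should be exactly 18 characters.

Answer: |give that six car |
|I rainbow segment |
|developer night   |
|violin dust       |
|dolphin book      |
|bright cloud fruit|
|bee wilderness    |

Derivation:
Line 1: ['give', 'that', 'six', 'car'] (min_width=17, slack=1)
Line 2: ['I', 'rainbow', 'segment'] (min_width=17, slack=1)
Line 3: ['developer', 'night'] (min_width=15, slack=3)
Line 4: ['violin', 'dust'] (min_width=11, slack=7)
Line 5: ['dolphin', 'book'] (min_width=12, slack=6)
Line 6: ['bright', 'cloud', 'fruit'] (min_width=18, slack=0)
Line 7: ['bee', 'wilderness'] (min_width=14, slack=4)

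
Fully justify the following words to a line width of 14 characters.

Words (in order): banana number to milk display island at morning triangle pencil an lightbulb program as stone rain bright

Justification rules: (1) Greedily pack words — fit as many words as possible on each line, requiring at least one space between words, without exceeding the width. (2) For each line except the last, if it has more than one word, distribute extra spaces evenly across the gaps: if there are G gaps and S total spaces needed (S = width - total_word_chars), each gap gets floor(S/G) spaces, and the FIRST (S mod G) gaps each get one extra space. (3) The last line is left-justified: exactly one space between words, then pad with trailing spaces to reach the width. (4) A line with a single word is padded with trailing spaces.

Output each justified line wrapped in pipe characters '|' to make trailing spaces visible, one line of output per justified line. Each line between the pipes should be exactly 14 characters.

Line 1: ['banana', 'number'] (min_width=13, slack=1)
Line 2: ['to', 'milk'] (min_width=7, slack=7)
Line 3: ['display', 'island'] (min_width=14, slack=0)
Line 4: ['at', 'morning'] (min_width=10, slack=4)
Line 5: ['triangle'] (min_width=8, slack=6)
Line 6: ['pencil', 'an'] (min_width=9, slack=5)
Line 7: ['lightbulb'] (min_width=9, slack=5)
Line 8: ['program', 'as'] (min_width=10, slack=4)
Line 9: ['stone', 'rain'] (min_width=10, slack=4)
Line 10: ['bright'] (min_width=6, slack=8)

Answer: |banana  number|
|to        milk|
|display island|
|at     morning|
|triangle      |
|pencil      an|
|lightbulb     |
|program     as|
|stone     rain|
|bright        |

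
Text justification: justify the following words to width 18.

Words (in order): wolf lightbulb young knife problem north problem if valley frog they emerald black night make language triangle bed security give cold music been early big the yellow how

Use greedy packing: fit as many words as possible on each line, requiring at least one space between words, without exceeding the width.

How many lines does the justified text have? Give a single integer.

Line 1: ['wolf', 'lightbulb'] (min_width=14, slack=4)
Line 2: ['young', 'knife'] (min_width=11, slack=7)
Line 3: ['problem', 'north'] (min_width=13, slack=5)
Line 4: ['problem', 'if', 'valley'] (min_width=17, slack=1)
Line 5: ['frog', 'they', 'emerald'] (min_width=17, slack=1)
Line 6: ['black', 'night', 'make'] (min_width=16, slack=2)
Line 7: ['language', 'triangle'] (min_width=17, slack=1)
Line 8: ['bed', 'security', 'give'] (min_width=17, slack=1)
Line 9: ['cold', 'music', 'been'] (min_width=15, slack=3)
Line 10: ['early', 'big', 'the'] (min_width=13, slack=5)
Line 11: ['yellow', 'how'] (min_width=10, slack=8)
Total lines: 11

Answer: 11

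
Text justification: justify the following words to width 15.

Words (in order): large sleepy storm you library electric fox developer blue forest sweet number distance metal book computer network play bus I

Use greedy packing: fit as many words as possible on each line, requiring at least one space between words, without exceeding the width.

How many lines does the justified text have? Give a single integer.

Line 1: ['large', 'sleepy'] (min_width=12, slack=3)
Line 2: ['storm', 'you'] (min_width=9, slack=6)
Line 3: ['library'] (min_width=7, slack=8)
Line 4: ['electric', 'fox'] (min_width=12, slack=3)
Line 5: ['developer', 'blue'] (min_width=14, slack=1)
Line 6: ['forest', 'sweet'] (min_width=12, slack=3)
Line 7: ['number', 'distance'] (min_width=15, slack=0)
Line 8: ['metal', 'book'] (min_width=10, slack=5)
Line 9: ['computer'] (min_width=8, slack=7)
Line 10: ['network', 'play'] (min_width=12, slack=3)
Line 11: ['bus', 'I'] (min_width=5, slack=10)
Total lines: 11

Answer: 11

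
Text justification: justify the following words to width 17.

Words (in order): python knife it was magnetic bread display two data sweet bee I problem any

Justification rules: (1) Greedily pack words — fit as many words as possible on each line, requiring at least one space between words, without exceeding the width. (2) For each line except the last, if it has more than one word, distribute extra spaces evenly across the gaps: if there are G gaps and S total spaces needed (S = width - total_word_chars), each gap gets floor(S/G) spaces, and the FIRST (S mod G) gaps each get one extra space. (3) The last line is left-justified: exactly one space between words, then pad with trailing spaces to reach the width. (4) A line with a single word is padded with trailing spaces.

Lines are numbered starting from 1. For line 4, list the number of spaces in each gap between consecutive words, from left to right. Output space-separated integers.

Line 1: ['python', 'knife', 'it'] (min_width=15, slack=2)
Line 2: ['was', 'magnetic'] (min_width=12, slack=5)
Line 3: ['bread', 'display', 'two'] (min_width=17, slack=0)
Line 4: ['data', 'sweet', 'bee', 'I'] (min_width=16, slack=1)
Line 5: ['problem', 'any'] (min_width=11, slack=6)

Answer: 2 1 1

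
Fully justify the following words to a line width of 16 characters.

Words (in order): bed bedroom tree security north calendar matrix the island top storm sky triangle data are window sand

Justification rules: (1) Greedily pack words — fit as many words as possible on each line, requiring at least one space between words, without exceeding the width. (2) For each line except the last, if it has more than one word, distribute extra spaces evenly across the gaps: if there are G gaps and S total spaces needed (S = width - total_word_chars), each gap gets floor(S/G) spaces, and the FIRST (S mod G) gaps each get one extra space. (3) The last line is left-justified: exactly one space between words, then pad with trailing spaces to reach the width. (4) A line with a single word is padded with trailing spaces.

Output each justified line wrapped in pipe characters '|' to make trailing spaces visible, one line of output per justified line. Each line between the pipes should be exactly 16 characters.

Answer: |bed bedroom tree|
|security   north|
|calendar  matrix|
|the  island  top|
|storm        sky|
|triangle    data|
|are window sand |

Derivation:
Line 1: ['bed', 'bedroom', 'tree'] (min_width=16, slack=0)
Line 2: ['security', 'north'] (min_width=14, slack=2)
Line 3: ['calendar', 'matrix'] (min_width=15, slack=1)
Line 4: ['the', 'island', 'top'] (min_width=14, slack=2)
Line 5: ['storm', 'sky'] (min_width=9, slack=7)
Line 6: ['triangle', 'data'] (min_width=13, slack=3)
Line 7: ['are', 'window', 'sand'] (min_width=15, slack=1)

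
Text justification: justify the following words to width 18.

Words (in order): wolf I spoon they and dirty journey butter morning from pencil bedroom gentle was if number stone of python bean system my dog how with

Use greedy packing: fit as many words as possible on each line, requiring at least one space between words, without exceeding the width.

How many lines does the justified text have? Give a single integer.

Answer: 8

Derivation:
Line 1: ['wolf', 'I', 'spoon', 'they'] (min_width=17, slack=1)
Line 2: ['and', 'dirty', 'journey'] (min_width=17, slack=1)
Line 3: ['butter', 'morning'] (min_width=14, slack=4)
Line 4: ['from', 'pencil'] (min_width=11, slack=7)
Line 5: ['bedroom', 'gentle', 'was'] (min_width=18, slack=0)
Line 6: ['if', 'number', 'stone', 'of'] (min_width=18, slack=0)
Line 7: ['python', 'bean', 'system'] (min_width=18, slack=0)
Line 8: ['my', 'dog', 'how', 'with'] (min_width=15, slack=3)
Total lines: 8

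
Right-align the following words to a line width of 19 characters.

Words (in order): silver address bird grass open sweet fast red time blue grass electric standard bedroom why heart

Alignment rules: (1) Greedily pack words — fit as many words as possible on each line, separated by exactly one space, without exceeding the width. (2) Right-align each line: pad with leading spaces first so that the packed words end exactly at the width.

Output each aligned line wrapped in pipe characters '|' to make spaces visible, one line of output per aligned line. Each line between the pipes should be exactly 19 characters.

Line 1: ['silver', 'address', 'bird'] (min_width=19, slack=0)
Line 2: ['grass', 'open', 'sweet'] (min_width=16, slack=3)
Line 3: ['fast', 'red', 'time', 'blue'] (min_width=18, slack=1)
Line 4: ['grass', 'electric'] (min_width=14, slack=5)
Line 5: ['standard', 'bedroom'] (min_width=16, slack=3)
Line 6: ['why', 'heart'] (min_width=9, slack=10)

Answer: |silver address bird|
|   grass open sweet|
| fast red time blue|
|     grass electric|
|   standard bedroom|
|          why heart|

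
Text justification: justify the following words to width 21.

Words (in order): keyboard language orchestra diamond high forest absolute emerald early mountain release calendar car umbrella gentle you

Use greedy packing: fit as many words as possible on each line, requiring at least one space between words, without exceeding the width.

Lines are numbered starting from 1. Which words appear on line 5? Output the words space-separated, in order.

Answer: mountain release

Derivation:
Line 1: ['keyboard', 'language'] (min_width=17, slack=4)
Line 2: ['orchestra', 'diamond'] (min_width=17, slack=4)
Line 3: ['high', 'forest', 'absolute'] (min_width=20, slack=1)
Line 4: ['emerald', 'early'] (min_width=13, slack=8)
Line 5: ['mountain', 'release'] (min_width=16, slack=5)
Line 6: ['calendar', 'car', 'umbrella'] (min_width=21, slack=0)
Line 7: ['gentle', 'you'] (min_width=10, slack=11)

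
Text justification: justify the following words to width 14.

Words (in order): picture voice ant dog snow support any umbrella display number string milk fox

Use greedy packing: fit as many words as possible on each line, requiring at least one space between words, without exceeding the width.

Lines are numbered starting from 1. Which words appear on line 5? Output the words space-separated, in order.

Answer: display number

Derivation:
Line 1: ['picture', 'voice'] (min_width=13, slack=1)
Line 2: ['ant', 'dog', 'snow'] (min_width=12, slack=2)
Line 3: ['support', 'any'] (min_width=11, slack=3)
Line 4: ['umbrella'] (min_width=8, slack=6)
Line 5: ['display', 'number'] (min_width=14, slack=0)
Line 6: ['string', 'milk'] (min_width=11, slack=3)
Line 7: ['fox'] (min_width=3, slack=11)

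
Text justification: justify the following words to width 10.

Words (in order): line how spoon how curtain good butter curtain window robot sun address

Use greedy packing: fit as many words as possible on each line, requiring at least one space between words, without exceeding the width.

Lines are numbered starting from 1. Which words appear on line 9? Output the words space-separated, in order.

Answer: address

Derivation:
Line 1: ['line', 'how'] (min_width=8, slack=2)
Line 2: ['spoon', 'how'] (min_width=9, slack=1)
Line 3: ['curtain'] (min_width=7, slack=3)
Line 4: ['good'] (min_width=4, slack=6)
Line 5: ['butter'] (min_width=6, slack=4)
Line 6: ['curtain'] (min_width=7, slack=3)
Line 7: ['window'] (min_width=6, slack=4)
Line 8: ['robot', 'sun'] (min_width=9, slack=1)
Line 9: ['address'] (min_width=7, slack=3)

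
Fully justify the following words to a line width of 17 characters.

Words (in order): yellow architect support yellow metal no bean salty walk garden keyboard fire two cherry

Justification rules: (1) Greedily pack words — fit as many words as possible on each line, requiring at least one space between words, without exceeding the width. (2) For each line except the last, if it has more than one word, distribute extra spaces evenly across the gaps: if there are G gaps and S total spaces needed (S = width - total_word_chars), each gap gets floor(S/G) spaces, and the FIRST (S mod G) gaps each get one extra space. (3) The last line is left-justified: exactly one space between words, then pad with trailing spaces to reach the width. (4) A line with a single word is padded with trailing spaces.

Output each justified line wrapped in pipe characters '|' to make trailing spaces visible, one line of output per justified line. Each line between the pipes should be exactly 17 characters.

Line 1: ['yellow', 'architect'] (min_width=16, slack=1)
Line 2: ['support', 'yellow'] (min_width=14, slack=3)
Line 3: ['metal', 'no', 'bean'] (min_width=13, slack=4)
Line 4: ['salty', 'walk', 'garden'] (min_width=17, slack=0)
Line 5: ['keyboard', 'fire', 'two'] (min_width=17, slack=0)
Line 6: ['cherry'] (min_width=6, slack=11)

Answer: |yellow  architect|
|support    yellow|
|metal   no   bean|
|salty walk garden|
|keyboard fire two|
|cherry           |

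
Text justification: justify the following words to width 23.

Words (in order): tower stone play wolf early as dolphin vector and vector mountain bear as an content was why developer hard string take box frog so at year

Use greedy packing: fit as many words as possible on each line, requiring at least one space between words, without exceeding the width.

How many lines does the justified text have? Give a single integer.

Line 1: ['tower', 'stone', 'play', 'wolf'] (min_width=21, slack=2)
Line 2: ['early', 'as', 'dolphin', 'vector'] (min_width=23, slack=0)
Line 3: ['and', 'vector', 'mountain'] (min_width=19, slack=4)
Line 4: ['bear', 'as', 'an', 'content', 'was'] (min_width=22, slack=1)
Line 5: ['why', 'developer', 'hard'] (min_width=18, slack=5)
Line 6: ['string', 'take', 'box', 'frog', 'so'] (min_width=23, slack=0)
Line 7: ['at', 'year'] (min_width=7, slack=16)
Total lines: 7

Answer: 7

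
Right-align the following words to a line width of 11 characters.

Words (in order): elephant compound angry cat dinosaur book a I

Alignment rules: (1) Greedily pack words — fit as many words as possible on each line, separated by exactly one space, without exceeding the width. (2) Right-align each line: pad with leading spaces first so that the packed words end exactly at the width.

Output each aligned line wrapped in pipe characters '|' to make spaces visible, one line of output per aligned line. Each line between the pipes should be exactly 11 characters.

Line 1: ['elephant'] (min_width=8, slack=3)
Line 2: ['compound'] (min_width=8, slack=3)
Line 3: ['angry', 'cat'] (min_width=9, slack=2)
Line 4: ['dinosaur'] (min_width=8, slack=3)
Line 5: ['book', 'a', 'I'] (min_width=8, slack=3)

Answer: |   elephant|
|   compound|
|  angry cat|
|   dinosaur|
|   book a I|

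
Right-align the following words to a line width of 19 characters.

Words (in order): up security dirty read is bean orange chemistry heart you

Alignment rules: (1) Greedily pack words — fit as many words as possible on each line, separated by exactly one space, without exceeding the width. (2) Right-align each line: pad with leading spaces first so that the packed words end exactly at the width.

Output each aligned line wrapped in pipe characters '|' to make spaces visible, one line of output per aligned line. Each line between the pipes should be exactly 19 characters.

Line 1: ['up', 'security', 'dirty'] (min_width=17, slack=2)
Line 2: ['read', 'is', 'bean', 'orange'] (min_width=19, slack=0)
Line 3: ['chemistry', 'heart', 'you'] (min_width=19, slack=0)

Answer: |  up security dirty|
|read is bean orange|
|chemistry heart you|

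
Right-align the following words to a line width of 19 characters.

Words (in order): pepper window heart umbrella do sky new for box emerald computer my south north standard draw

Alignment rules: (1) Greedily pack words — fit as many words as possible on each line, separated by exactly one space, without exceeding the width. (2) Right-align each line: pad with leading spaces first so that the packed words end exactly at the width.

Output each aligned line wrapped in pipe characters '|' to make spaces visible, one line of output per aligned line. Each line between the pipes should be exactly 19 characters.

Line 1: ['pepper', 'window', 'heart'] (min_width=19, slack=0)
Line 2: ['umbrella', 'do', 'sky', 'new'] (min_width=19, slack=0)
Line 3: ['for', 'box', 'emerald'] (min_width=15, slack=4)
Line 4: ['computer', 'my', 'south'] (min_width=17, slack=2)
Line 5: ['north', 'standard', 'draw'] (min_width=19, slack=0)

Answer: |pepper window heart|
|umbrella do sky new|
|    for box emerald|
|  computer my south|
|north standard draw|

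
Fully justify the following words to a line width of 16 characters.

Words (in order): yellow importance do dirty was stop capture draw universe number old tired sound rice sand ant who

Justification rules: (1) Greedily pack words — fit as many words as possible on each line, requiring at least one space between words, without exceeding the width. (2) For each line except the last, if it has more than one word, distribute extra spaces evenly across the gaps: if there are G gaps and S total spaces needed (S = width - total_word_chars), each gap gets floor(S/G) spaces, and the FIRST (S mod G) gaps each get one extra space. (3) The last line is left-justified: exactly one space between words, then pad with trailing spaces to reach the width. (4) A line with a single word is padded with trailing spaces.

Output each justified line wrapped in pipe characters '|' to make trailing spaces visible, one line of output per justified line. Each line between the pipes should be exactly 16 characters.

Answer: |yellow          |
|importance    do|
|dirty  was  stop|
|capture     draw|
|universe  number|
|old  tired sound|
|rice   sand  ant|
|who             |

Derivation:
Line 1: ['yellow'] (min_width=6, slack=10)
Line 2: ['importance', 'do'] (min_width=13, slack=3)
Line 3: ['dirty', 'was', 'stop'] (min_width=14, slack=2)
Line 4: ['capture', 'draw'] (min_width=12, slack=4)
Line 5: ['universe', 'number'] (min_width=15, slack=1)
Line 6: ['old', 'tired', 'sound'] (min_width=15, slack=1)
Line 7: ['rice', 'sand', 'ant'] (min_width=13, slack=3)
Line 8: ['who'] (min_width=3, slack=13)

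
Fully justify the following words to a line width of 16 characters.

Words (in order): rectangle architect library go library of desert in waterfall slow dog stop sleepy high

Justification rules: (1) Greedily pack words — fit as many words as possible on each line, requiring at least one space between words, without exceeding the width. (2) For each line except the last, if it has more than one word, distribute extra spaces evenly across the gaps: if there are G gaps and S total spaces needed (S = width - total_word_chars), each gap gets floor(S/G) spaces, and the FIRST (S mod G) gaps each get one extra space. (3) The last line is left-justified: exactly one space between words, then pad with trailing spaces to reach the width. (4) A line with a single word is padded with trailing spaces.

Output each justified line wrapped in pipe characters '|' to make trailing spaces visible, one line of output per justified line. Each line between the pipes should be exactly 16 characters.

Answer: |rectangle       |
|architect       |
|library       go|
|library       of|
|desert        in|
|waterfall   slow|
|dog  stop sleepy|
|high            |

Derivation:
Line 1: ['rectangle'] (min_width=9, slack=7)
Line 2: ['architect'] (min_width=9, slack=7)
Line 3: ['library', 'go'] (min_width=10, slack=6)
Line 4: ['library', 'of'] (min_width=10, slack=6)
Line 5: ['desert', 'in'] (min_width=9, slack=7)
Line 6: ['waterfall', 'slow'] (min_width=14, slack=2)
Line 7: ['dog', 'stop', 'sleepy'] (min_width=15, slack=1)
Line 8: ['high'] (min_width=4, slack=12)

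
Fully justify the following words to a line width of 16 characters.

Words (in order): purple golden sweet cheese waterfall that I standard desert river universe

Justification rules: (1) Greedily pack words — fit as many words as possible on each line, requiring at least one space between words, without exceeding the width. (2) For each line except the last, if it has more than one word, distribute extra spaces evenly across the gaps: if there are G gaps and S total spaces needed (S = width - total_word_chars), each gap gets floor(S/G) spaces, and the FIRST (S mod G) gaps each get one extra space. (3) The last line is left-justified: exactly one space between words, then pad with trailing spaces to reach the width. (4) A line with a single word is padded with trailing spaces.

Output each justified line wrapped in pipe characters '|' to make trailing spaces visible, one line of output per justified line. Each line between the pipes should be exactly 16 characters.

Line 1: ['purple', 'golden'] (min_width=13, slack=3)
Line 2: ['sweet', 'cheese'] (min_width=12, slack=4)
Line 3: ['waterfall', 'that', 'I'] (min_width=16, slack=0)
Line 4: ['standard', 'desert'] (min_width=15, slack=1)
Line 5: ['river', 'universe'] (min_width=14, slack=2)

Answer: |purple    golden|
|sweet     cheese|
|waterfall that I|
|standard  desert|
|river universe  |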